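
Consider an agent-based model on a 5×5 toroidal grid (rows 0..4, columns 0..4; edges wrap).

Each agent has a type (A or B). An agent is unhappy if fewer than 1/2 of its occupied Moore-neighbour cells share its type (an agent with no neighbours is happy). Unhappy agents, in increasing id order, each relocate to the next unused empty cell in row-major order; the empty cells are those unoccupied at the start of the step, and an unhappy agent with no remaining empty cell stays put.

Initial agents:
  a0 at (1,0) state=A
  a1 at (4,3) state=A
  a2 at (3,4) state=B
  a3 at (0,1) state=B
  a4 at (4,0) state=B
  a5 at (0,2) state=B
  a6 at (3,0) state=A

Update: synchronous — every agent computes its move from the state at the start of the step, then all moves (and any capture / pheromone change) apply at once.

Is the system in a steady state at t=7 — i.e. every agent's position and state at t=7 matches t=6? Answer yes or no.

t=1: a0@(0,0):A a1@(0,3):A a2@(0,4):B a3@(0,1):B a4@(4,0):B a5@(0,2):B a6@(1,1):A
t=2: a0@(1,0):A a1@(1,2):A a2@(1,3):B a3@(0,1):B a4@(4,0):B a5@(1,4):B a6@(2,0):A
t=3: a0@(0,0):A a1@(0,2):A a2@(1,3):B a3@(0,3):B a4@(4,0):B a5@(0,4):B a6@(2,0):A
t=4: a0@(0,1):A a1@(1,0):A a2@(1,3):B a3@(0,3):B a4@(4,0):B a5@(0,4):B a6@(2,0):A
t=5: (unchanged — steady state)

yes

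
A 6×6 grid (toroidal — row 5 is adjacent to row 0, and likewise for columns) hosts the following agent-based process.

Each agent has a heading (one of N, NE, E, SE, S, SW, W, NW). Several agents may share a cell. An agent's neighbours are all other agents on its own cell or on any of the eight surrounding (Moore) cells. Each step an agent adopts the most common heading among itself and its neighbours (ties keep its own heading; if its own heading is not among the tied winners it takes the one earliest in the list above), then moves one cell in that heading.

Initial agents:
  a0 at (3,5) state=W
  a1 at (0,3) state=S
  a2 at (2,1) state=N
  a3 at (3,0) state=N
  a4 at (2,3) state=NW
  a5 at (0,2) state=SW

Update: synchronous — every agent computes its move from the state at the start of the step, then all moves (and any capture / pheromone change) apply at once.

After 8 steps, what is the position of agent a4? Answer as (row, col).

t=1: a0@(3,4):W a1@(1,3):S a2@(1,1):N a3@(2,0):N a4@(1,2):NW a5@(1,1):SW
t=2: a0@(3,3):W a1@(2,3):S a2@(0,1):N a3@(1,0):N a4@(0,1):NW a5@(0,1):N
t=3: a0@(3,2):W a1@(3,3):S a2@(5,1):N a3@(0,0):N a4@(5,1):N a5@(5,1):N
t=4: a0@(3,1):W a1@(4,3):S a2@(4,1):N a3@(5,0):N a4@(4,1):N a5@(4,1):N
t=5: a0@(2,1):N a1@(5,3):S a2@(3,1):N a3@(4,0):N a4@(3,1):N a5@(3,1):N
t=6: a0@(1,1):N a1@(0,3):S a2@(2,1):N a3@(3,0):N a4@(2,1):N a5@(2,1):N
t=7: a0@(0,1):N a1@(1,3):S a2@(1,1):N a3@(2,0):N a4@(1,1):N a5@(1,1):N
t=8: a0@(5,1):N a1@(2,3):S a2@(0,1):N a3@(1,0):N a4@(0,1):N a5@(0,1):N

(0, 1)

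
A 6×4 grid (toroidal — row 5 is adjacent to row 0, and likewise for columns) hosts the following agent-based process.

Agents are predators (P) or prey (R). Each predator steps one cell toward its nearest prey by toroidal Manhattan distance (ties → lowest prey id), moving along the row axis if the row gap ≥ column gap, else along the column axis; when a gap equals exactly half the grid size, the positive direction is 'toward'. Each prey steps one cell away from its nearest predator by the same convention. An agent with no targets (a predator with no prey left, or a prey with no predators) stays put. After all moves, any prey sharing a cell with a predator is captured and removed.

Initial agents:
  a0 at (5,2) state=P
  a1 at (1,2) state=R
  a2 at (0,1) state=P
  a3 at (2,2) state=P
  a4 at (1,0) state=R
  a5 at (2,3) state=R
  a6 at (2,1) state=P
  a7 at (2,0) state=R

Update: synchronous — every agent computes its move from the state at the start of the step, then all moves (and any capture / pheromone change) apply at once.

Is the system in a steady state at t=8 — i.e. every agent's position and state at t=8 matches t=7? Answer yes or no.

yes

t=1: a0@(0,2):P a2@(1,1):P a3@(1,2):P a6@(2,0):P a7@(2,3):R
t=2: a0@(1,2):P a2@(1,2):P a3@(2,2):P a6@(2,3):P
t=3: (unchanged — steady state)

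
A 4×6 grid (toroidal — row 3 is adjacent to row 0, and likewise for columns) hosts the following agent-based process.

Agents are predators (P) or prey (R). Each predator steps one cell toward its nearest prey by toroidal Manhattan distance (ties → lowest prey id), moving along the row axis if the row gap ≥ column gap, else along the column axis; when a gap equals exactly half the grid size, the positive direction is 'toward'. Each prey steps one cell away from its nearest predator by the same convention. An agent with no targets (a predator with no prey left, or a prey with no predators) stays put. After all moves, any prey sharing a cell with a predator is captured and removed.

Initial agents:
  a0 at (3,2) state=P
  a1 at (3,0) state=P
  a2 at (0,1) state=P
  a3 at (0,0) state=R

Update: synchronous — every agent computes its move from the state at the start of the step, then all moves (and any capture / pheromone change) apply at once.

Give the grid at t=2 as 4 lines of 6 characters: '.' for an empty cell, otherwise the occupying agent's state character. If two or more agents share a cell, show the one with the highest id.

t=1: a0@(3,1):P a1@(0,0):P a2@(0,0):P a3@(1,0):R
t=2: a0@(0,1):P a1@(1,0):P a2@(1,0):P a3@(2,0):R

.P....
P.....
R.....
......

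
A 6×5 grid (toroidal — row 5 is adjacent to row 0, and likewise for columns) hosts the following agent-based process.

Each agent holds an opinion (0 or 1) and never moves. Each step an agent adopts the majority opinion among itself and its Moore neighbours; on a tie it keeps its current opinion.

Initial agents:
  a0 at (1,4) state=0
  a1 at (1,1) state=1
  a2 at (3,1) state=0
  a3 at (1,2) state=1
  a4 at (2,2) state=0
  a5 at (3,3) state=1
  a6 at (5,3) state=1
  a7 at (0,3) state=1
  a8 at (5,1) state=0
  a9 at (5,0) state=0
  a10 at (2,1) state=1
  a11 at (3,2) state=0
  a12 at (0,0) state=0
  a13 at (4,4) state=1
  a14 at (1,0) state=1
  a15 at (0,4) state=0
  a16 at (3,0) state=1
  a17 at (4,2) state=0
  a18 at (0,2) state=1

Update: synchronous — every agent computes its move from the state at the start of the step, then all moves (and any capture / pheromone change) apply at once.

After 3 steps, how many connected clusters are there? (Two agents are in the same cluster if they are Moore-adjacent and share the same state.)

2

t=1: a0@(1,4):0 a1@(1,1):1 a2@(3,1):0 a3@(1,2):1 a4@(2,2):1 a5@(3,3):0 a6@(5,3):1 a7@(0,3):1 a8@(5,1):0 a9@(5,0):0 a10@(2,1):1 a11@(3,2):0 a12@(0,0):0 a13@(4,4):1 a14@(1,0):1 a15@(0,4):0 a16@(3,0):1 a17@(4,2):0 a18@(0,2):1
t=2: (unchanged — steady state)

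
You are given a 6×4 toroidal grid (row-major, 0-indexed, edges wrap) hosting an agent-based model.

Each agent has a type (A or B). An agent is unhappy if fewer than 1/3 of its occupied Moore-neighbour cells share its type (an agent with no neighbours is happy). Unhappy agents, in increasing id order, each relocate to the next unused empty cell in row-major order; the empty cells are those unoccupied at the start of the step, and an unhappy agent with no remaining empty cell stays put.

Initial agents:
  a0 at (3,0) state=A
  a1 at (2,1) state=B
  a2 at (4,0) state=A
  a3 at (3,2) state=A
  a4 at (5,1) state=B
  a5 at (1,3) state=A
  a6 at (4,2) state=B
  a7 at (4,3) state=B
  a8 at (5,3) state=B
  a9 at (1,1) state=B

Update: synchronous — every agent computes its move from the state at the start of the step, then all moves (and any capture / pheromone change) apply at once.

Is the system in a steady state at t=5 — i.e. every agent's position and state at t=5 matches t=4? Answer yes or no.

yes

t=1: a0@(3,0):A a1@(2,1):B a2@(0,0):A a3@(0,1):A a4@(5,1):B a5@(1,3):A a6@(4,2):B a7@(4,3):B a8@(5,3):B a9@(1,1):B
t=2: a0@(0,2):A a1@(2,1):B a2@(0,0):A a3@(0,1):A a4@(5,1):B a5@(1,3):A a6@(4,2):B a7@(4,3):B a8@(5,3):B a9@(1,1):B
t=3: a0@(0,2):A a1@(2,1):B a2@(0,0):A a3@(0,1):A a4@(0,3):B a5@(1,3):A a6@(4,2):B a7@(4,3):B a8@(5,3):B a9@(1,0):B
t=4: (unchanged — steady state)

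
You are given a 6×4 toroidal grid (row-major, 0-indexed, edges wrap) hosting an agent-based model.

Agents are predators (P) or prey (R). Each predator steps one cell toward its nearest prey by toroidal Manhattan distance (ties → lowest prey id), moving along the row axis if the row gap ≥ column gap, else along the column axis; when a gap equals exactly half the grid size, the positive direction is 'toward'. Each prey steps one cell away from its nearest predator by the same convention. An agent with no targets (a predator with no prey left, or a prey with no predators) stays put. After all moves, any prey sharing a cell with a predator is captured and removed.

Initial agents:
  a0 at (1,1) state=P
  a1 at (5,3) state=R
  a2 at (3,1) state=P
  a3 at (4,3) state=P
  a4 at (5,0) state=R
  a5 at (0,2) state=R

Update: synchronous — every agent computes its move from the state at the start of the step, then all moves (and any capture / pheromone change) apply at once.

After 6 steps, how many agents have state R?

1

t=1: a0@(0,1):P a1@(0,3):R a2@(4,1):P a3@(5,3):P a4@(0,0):R a5@(5,2):R
t=2: a0@(0,0):P a1@(1,3):R a2@(5,1):P a3@(0,3):P
t=3: a0@(1,0):P a1@(2,3):R a2@(0,1):P a3@(1,3):P
t=4: a0@(2,0):P a1@(3,3):R a2@(1,1):P a3@(2,3):P
t=5: a0@(3,0):P a1@(4,3):R a2@(2,1):P a3@(3,3):P
t=6: a0@(4,0):P a1@(5,3):R a2@(3,1):P a3@(4,3):P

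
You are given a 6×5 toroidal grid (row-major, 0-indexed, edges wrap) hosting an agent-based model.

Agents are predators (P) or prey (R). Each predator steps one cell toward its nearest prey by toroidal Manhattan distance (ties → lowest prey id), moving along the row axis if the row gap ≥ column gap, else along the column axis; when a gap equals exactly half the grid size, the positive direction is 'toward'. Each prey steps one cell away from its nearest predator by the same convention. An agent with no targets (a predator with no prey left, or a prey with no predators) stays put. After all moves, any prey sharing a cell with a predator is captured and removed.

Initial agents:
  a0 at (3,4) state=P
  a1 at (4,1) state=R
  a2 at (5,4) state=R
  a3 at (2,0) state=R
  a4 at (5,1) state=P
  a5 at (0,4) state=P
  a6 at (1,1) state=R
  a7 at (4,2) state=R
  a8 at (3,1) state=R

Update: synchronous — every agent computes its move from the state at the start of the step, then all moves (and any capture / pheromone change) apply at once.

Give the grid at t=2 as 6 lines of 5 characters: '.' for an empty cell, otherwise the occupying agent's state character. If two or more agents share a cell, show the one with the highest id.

t=1: a0@(4,4):P a1@(3,1):R a3@(1,0):R a4@(4,1):P a5@(5,4):P a6@(2,1):R a7@(3,2):R a8@(3,2):R
t=2: a0@(4,0):P a1@(2,1):R a3@(2,0):R a4@(3,1):P a5@(0,4):P a6@(1,1):R a7@(2,2):R a8@(2,2):R

....P
.R...
RRR..
.P...
P....
.....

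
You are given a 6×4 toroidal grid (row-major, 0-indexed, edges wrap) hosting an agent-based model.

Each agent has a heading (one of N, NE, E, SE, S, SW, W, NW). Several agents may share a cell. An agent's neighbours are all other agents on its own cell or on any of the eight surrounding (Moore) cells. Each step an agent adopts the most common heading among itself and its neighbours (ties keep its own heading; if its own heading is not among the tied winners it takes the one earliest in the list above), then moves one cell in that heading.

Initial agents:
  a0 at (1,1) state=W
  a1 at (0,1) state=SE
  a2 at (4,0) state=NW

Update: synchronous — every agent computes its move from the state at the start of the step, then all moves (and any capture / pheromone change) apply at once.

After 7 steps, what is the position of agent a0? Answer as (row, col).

t=1: a0@(1,0):W a1@(1,2):SE a2@(3,3):NW
t=2: a0@(1,3):W a1@(2,3):SE a2@(2,2):NW
t=3: a0@(1,2):W a1@(3,0):SE a2@(1,1):NW
t=4: a0@(1,1):W a1@(4,1):SE a2@(0,0):NW
t=5: a0@(1,0):W a1@(5,2):SE a2@(5,3):NW
t=6: a0@(1,3):W a1@(0,3):SE a2@(4,2):NW
t=7: a0@(1,2):W a1@(1,0):SE a2@(3,1):NW

(1, 2)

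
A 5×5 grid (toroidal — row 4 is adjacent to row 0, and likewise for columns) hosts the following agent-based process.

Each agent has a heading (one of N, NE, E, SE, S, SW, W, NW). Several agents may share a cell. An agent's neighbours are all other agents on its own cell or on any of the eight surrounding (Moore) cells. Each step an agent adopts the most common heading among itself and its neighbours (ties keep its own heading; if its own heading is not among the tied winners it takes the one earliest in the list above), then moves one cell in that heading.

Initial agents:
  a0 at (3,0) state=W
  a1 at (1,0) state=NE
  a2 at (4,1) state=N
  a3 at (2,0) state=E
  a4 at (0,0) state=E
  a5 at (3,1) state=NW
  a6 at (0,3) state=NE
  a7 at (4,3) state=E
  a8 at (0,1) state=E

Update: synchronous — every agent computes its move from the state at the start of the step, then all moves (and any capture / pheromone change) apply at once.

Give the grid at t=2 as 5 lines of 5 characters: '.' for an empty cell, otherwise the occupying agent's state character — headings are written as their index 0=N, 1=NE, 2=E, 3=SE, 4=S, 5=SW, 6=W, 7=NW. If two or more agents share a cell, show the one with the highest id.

t=1: a0@(3,4):W a1@(1,1):E a2@(4,2):E a3@(2,1):E a4@(0,1):E a5@(2,0):NW a6@(4,4):NE a7@(4,4):E a8@(0,2):E
t=2: a0@(3,3):W a1@(1,2):E a2@(4,3):E a3@(2,2):E a4@(0,2):E a5@(2,1):E a6@(3,0):NE a7@(4,0):E a8@(0,3):E

..22.
..2..
.22..
1..6.
2..2.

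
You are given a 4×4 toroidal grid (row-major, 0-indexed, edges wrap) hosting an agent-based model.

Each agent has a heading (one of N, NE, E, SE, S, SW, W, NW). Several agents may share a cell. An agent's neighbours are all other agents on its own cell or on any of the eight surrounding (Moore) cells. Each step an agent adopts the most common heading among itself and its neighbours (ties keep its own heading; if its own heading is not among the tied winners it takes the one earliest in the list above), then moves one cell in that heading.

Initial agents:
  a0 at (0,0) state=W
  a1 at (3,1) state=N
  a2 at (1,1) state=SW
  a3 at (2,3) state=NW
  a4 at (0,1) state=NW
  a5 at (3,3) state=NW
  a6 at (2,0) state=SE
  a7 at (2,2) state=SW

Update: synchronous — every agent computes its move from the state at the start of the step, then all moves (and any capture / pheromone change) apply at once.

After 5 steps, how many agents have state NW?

t=1: a0@(3,3):NW a1@(2,1):N a2@(2,0):SW a3@(1,2):NW a4@(3,0):NW a5@(2,2):NW a6@(1,3):NW a7@(3,1):SW
t=2: a0@(2,2):NW a1@(1,0):NW a2@(1,3):NW a3@(0,1):NW a4@(2,3):NW a5@(1,1):NW a6@(0,2):NW a7@(0,0):SW
t=3: a0@(1,1):NW a1@(0,3):NW a2@(0,2):NW a3@(3,0):NW a4@(1,2):NW a5@(0,0):NW a6@(3,1):NW a7@(3,3):NW
t=4: a0@(0,0):NW a1@(3,2):NW a2@(3,1):NW a3@(2,3):NW a4@(0,1):NW a5@(3,3):NW a6@(2,0):NW a7@(2,2):NW
t=5: a0@(3,3):NW a1@(2,1):NW a2@(2,0):NW a3@(1,2):NW a4@(3,0):NW a5@(2,2):NW a6@(1,3):NW a7@(1,1):NW

8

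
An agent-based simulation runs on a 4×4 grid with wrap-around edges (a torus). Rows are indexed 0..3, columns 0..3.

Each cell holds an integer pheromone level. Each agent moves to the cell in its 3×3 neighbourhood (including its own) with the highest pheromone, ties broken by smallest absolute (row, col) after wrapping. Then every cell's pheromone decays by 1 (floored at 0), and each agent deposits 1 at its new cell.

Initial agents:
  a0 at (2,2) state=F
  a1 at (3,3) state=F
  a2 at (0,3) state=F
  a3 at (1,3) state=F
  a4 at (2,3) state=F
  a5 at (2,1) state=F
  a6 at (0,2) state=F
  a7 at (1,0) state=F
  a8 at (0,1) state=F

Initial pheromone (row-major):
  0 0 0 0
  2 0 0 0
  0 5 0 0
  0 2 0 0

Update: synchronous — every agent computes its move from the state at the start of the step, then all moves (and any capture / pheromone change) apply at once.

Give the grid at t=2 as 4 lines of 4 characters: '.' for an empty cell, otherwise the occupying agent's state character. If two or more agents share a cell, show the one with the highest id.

....
F...
.F..
....

t=1: a0@(2,1) a1@(0,0) a2@(1,0) a3@(1,0) a4@(1,0) a5@(2,1) a6@(3,1) a7@(2,1) a8@(1,0) | pheromone: 1 0 0 0 / 5 0 0 0 / 0 7 0 0 / 0 2 0 0
t=2: a0@(2,1) a1@(1,0) a2@(2,1) a3@(2,1) a4@(2,1) a5@(2,1) a6@(2,1) a7@(2,1) a8@(2,1) | pheromone: 0 0 0 0 / 5 0 0 0 / 0 14 0 0 / 0 1 0 0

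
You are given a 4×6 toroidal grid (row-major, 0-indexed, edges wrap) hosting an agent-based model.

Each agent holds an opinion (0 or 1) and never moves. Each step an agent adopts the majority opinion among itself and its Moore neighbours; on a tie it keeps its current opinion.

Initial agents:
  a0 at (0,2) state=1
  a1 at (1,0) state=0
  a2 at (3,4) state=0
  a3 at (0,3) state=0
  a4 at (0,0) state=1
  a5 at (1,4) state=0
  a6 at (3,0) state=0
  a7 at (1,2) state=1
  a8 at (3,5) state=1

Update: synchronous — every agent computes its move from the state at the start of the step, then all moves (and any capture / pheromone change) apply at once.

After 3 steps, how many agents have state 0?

4

t=1: a0@(0,2):1 a1@(1,0):0 a2@(3,4):0 a3@(0,3):0 a4@(0,0):1 a5@(1,4):0 a6@(3,0):1 a7@(1,2):1 a8@(3,5):1
t=2: (unchanged — steady state)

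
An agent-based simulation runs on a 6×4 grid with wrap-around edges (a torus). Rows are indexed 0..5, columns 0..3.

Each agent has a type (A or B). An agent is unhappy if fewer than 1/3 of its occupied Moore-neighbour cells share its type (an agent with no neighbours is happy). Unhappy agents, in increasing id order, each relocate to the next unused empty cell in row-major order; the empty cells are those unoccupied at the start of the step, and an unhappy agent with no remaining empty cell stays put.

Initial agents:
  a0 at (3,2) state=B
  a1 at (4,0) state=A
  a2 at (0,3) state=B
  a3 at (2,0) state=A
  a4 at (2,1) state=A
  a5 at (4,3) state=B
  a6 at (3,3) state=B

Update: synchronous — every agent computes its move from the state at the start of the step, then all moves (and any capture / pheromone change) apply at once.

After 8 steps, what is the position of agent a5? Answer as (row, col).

(4, 3)

t=1: a0@(3,2):B a1@(0,0):A a2@(0,3):B a3@(2,0):A a4@(2,1):A a5@(4,3):B a6@(3,3):B
t=2: a0@(3,2):B a1@(0,1):A a2@(0,2):B a3@(2,0):A a4@(2,1):A a5@(4,3):B a6@(3,3):B
t=3: a0@(3,2):B a1@(0,0):A a2@(0,3):B a3@(2,0):A a4@(2,1):A a5@(4,3):B a6@(3,3):B
t=4: a0@(3,2):B a1@(0,1):A a2@(0,2):B a3@(2,0):A a4@(2,1):A a5@(4,3):B a6@(3,3):B
t=5: a0@(3,2):B a1@(0,0):A a2@(0,3):B a3@(2,0):A a4@(2,1):A a5@(4,3):B a6@(3,3):B
t=6: a0@(3,2):B a1@(0,1):A a2@(0,2):B a3@(2,0):A a4@(2,1):A a5@(4,3):B a6@(3,3):B
t=7: a0@(3,2):B a1@(0,0):A a2@(0,3):B a3@(2,0):A a4@(2,1):A a5@(4,3):B a6@(3,3):B
t=8: a0@(3,2):B a1@(0,1):A a2@(0,2):B a3@(2,0):A a4@(2,1):A a5@(4,3):B a6@(3,3):B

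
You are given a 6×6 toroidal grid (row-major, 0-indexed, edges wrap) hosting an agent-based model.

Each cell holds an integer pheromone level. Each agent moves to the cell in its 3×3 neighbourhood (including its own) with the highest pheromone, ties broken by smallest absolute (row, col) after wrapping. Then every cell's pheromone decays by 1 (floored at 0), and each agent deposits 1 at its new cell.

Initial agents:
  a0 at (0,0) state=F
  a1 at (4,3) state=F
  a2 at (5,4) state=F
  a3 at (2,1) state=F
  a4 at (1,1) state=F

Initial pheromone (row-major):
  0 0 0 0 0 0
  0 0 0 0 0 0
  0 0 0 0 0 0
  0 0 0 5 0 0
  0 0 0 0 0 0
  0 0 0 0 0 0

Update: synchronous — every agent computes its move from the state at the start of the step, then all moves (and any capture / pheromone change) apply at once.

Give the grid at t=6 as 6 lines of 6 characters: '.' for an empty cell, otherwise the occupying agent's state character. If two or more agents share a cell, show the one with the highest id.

t=1: a0@(0,0) a1@(3,3) a2@(0,3) a3@(1,0) a4@(0,0) | pheromone: 2 0 0 1 0 0 / 1 0 0 0 0 0 / 0 0 0 0 0 0 / 0 0 0 5 0 0 / 0 0 0 0 0 0 / 0 0 0 0 0 0
t=2: a0@(0,0) a1@(3,3) a2@(0,3) a3@(0,0) a4@(0,0) | pheromone: 4 0 0 1 0 0 / 0 0 0 0 0 0 / 0 0 0 0 0 0 / 0 0 0 5 0 0 / 0 0 0 0 0 0 / 0 0 0 0 0 0
t=3: a0@(0,0) a1@(3,3) a2@(0,3) a3@(0,0) a4@(0,0) | pheromone: 6 0 0 1 0 0 / 0 0 0 0 0 0 / 0 0 0 0 0 0 / 0 0 0 5 0 0 / 0 0 0 0 0 0 / 0 0 0 0 0 0
t=4: a0@(0,0) a1@(3,3) a2@(0,3) a3@(0,0) a4@(0,0) | pheromone: 8 0 0 1 0 0 / 0 0 0 0 0 0 / 0 0 0 0 0 0 / 0 0 0 5 0 0 / 0 0 0 0 0 0 / 0 0 0 0 0 0
t=5: a0@(0,0) a1@(3,3) a2@(0,3) a3@(0,0) a4@(0,0) | pheromone: 10 0 0 1 0 0 / 0 0 0 0 0 0 / 0 0 0 0 0 0 / 0 0 0 5 0 0 / 0 0 0 0 0 0 / 0 0 0 0 0 0
t=6: a0@(0,0) a1@(3,3) a2@(0,3) a3@(0,0) a4@(0,0) | pheromone: 12 0 0 1 0 0 / 0 0 0 0 0 0 / 0 0 0 0 0 0 / 0 0 0 5 0 0 / 0 0 0 0 0 0 / 0 0 0 0 0 0

F..F..
......
......
...F..
......
......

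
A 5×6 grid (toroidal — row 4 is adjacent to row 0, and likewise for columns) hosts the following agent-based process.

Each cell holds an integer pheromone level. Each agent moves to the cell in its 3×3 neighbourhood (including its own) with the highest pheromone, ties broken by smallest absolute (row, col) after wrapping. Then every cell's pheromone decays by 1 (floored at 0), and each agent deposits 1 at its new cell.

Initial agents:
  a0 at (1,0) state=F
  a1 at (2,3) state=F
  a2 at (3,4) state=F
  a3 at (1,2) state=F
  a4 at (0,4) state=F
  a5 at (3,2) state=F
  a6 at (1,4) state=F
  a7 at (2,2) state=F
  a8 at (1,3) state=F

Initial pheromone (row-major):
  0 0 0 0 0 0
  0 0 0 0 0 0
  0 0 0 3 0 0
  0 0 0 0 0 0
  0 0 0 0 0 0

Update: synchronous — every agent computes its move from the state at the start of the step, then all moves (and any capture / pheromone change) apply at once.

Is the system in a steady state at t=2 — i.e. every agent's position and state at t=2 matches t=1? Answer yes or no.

yes

t=1: a0@(0,0) a1@(2,3) a2@(2,3) a3@(2,3) a4@(0,3) a5@(2,3) a6@(2,3) a7@(2,3) a8@(2,3) | pheromone: 1 0 0 1 0 0 / 0 0 0 0 0 0 / 0 0 0 9 0 0 / 0 0 0 0 0 0 / 0 0 0 0 0 0
t=2: a0@(0,0) a1@(2,3) a2@(2,3) a3@(2,3) a4@(0,3) a5@(2,3) a6@(2,3) a7@(2,3) a8@(2,3) | pheromone: 1 0 0 1 0 0 / 0 0 0 0 0 0 / 0 0 0 15 0 0 / 0 0 0 0 0 0 / 0 0 0 0 0 0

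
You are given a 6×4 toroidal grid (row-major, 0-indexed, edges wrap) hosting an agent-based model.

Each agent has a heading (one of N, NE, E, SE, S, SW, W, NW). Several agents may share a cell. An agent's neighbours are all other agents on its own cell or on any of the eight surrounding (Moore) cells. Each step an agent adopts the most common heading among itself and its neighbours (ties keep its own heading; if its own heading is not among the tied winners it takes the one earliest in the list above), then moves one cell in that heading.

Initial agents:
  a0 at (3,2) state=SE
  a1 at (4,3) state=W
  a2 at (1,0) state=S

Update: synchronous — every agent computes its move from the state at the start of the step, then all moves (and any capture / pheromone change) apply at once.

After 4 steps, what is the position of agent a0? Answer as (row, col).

(1, 2)

t=1: a0@(4,3):SE a1@(4,2):W a2@(2,0):S
t=2: a0@(5,0):SE a1@(4,1):W a2@(3,0):S
t=3: a0@(0,1):SE a1@(4,0):W a2@(4,0):S
t=4: a0@(1,2):SE a1@(4,3):W a2@(5,0):S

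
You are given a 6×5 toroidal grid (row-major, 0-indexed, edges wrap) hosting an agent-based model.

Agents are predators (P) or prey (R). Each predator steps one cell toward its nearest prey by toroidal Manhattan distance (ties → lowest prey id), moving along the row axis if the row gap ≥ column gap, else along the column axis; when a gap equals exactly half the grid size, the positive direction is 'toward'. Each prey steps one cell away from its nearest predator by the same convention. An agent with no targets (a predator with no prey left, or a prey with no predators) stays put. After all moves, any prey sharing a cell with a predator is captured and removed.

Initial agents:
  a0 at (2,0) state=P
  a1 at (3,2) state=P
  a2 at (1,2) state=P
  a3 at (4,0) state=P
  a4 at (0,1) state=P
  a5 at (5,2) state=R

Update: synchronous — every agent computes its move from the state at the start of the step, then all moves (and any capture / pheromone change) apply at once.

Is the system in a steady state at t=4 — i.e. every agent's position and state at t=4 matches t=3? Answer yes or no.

yes

t=1: a0@(3,0):P a1@(4,2):P a2@(0,2):P a3@(4,1):P a4@(5,1):P
t=2: (unchanged — steady state)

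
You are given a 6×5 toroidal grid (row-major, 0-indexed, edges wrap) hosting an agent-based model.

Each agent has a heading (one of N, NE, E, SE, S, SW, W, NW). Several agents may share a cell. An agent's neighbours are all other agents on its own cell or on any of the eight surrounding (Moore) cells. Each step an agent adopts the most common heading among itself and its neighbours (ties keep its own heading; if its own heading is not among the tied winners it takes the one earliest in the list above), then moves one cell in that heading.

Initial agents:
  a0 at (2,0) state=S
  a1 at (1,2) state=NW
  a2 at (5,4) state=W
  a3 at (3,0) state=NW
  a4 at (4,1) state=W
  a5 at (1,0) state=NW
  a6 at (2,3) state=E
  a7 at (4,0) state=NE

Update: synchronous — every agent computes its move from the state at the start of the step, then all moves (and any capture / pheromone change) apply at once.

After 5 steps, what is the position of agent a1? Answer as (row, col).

t=1: a0@(1,4):NW a1@(0,1):NW a2@(5,3):W a3@(2,4):NW a4@(4,0):W a5@(0,4):NW a6@(2,4):E a7@(4,4):W
t=2: a0@(0,3):NW a1@(5,0):NW a2@(5,2):W a3@(1,3):NW a4@(4,4):W a5@(5,3):NW a6@(1,3):NW a7@(4,3):W
t=3: a0@(5,2):NW a1@(4,4):NW a2@(5,1):W a3@(0,2):NW a4@(4,3):W a5@(5,2):W a6@(0,2):NW a7@(4,2):W
t=4: a0@(5,1):W a1@(3,3):NW a2@(5,0):W a3@(5,1):NW a4@(4,2):W a5@(5,1):W a6@(5,1):NW a7@(4,1):W
t=5: a0@(5,0):W a1@(2,2):NW a2@(5,4):W a3@(5,0):W a4@(4,1):W a5@(5,0):W a6@(5,0):W a7@(4,0):W

(2, 2)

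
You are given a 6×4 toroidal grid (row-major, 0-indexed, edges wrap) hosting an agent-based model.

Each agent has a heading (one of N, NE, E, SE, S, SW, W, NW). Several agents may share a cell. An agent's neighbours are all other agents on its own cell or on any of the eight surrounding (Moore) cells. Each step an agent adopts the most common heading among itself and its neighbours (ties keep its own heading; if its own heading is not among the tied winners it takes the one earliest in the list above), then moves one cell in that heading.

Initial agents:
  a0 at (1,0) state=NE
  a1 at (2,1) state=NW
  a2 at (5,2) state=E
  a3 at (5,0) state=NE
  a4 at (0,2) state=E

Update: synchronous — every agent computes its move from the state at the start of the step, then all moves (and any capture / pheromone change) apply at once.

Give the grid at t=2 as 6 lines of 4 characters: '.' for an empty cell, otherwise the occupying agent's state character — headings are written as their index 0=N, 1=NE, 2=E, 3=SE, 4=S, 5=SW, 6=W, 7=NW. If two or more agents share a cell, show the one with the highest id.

t=1: a0@(0,1):NE a1@(1,0):NW a2@(5,3):E a3@(4,1):NE a4@(0,3):E
t=2: a0@(5,2):NE a1@(0,3):NW a2@(5,0):E a3@(3,2):NE a4@(0,0):E

2..7
....
....
..1.
....
2.1.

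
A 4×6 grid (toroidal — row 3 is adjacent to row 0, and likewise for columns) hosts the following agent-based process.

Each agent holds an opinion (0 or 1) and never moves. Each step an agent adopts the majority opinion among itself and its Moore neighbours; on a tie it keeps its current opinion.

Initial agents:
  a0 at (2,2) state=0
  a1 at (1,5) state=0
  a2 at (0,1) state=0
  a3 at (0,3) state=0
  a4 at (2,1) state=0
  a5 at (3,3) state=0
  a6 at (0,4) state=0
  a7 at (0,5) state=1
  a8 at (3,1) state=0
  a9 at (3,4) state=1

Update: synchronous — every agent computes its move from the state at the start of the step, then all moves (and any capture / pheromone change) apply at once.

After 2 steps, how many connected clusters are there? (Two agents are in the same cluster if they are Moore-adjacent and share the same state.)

1

t=1: a0@(2,2):0 a1@(1,5):0 a2@(0,1):0 a3@(0,3):0 a4@(2,1):0 a5@(3,3):0 a6@(0,4):0 a7@(0,5):1 a8@(3,1):0 a9@(3,4):0
t=2: a0@(2,2):0 a1@(1,5):0 a2@(0,1):0 a3@(0,3):0 a4@(2,1):0 a5@(3,3):0 a6@(0,4):0 a7@(0,5):0 a8@(3,1):0 a9@(3,4):0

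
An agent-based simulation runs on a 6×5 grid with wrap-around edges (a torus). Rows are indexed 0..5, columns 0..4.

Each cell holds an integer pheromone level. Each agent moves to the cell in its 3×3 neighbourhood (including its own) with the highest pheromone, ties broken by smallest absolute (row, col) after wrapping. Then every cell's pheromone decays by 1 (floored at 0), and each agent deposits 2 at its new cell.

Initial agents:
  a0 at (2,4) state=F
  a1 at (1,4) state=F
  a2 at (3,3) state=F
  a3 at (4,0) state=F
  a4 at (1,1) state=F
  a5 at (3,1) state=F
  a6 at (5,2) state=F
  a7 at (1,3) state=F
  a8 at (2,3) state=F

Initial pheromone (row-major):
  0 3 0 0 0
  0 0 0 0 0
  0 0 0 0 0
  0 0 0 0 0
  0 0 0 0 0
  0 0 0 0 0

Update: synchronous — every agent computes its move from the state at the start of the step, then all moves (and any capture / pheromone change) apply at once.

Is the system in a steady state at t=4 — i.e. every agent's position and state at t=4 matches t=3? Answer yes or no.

no

t=1: a0@(1,0) a1@(0,0) a2@(2,2) a3@(3,0) a4@(0,1) a5@(2,0) a6@(0,1) a7@(0,2) a8@(1,2) | pheromone: 2 6 2 0 0 / 2 0 2 0 0 / 2 0 2 0 0 / 2 0 0 0 0 / 0 0 0 0 0 / 0 0 0 0 0
t=2: a0@(0,1) a1@(0,1) a2@(1,2) a3@(2,0) a4@(0,1) a5@(1,0) a6@(0,1) a7@(0,1) a8@(0,1) | pheromone: 1 17 1 0 0 / 3 0 3 0 0 / 3 0 1 0 0 / 1 0 0 0 0 / 0 0 0 0 0 / 0 0 0 0 0
t=3: a0@(0,1) a1@(0,1) a2@(0,1) a3@(1,0) a4@(0,1) a5@(0,1) a6@(0,1) a7@(0,1) a8@(0,1) | pheromone: 0 32 0 0 0 / 4 0 2 0 0 / 2 0 0 0 0 / 0 0 0 0 0 / 0 0 0 0 0 / 0 0 0 0 0
t=4: a0@(0,1) a1@(0,1) a2@(0,1) a3@(0,1) a4@(0,1) a5@(0,1) a6@(0,1) a7@(0,1) a8@(0,1) | pheromone: 0 49 0 0 0 / 3 0 1 0 0 / 1 0 0 0 0 / 0 0 0 0 0 / 0 0 0 0 0 / 0 0 0 0 0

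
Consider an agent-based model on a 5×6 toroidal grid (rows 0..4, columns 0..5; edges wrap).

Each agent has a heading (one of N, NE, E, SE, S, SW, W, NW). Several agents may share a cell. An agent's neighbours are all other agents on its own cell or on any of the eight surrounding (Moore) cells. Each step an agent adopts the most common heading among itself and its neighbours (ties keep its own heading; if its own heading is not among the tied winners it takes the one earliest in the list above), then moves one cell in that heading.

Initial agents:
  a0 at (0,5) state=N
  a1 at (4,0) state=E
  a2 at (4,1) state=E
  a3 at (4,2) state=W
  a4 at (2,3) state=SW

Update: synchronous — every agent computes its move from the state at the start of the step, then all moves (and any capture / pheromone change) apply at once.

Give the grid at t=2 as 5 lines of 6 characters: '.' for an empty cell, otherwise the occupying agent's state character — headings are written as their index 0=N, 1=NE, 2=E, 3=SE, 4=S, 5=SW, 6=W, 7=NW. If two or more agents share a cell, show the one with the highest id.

t=1: a0@(4,5):N a1@(4,1):E a2@(4,2):E a3@(4,1):W a4@(3,2):SW
t=2: a0@(3,5):N a1@(4,2):E a2@(4,3):E a3@(4,2):E a4@(3,3):E

......
......
......
...2.0
..22..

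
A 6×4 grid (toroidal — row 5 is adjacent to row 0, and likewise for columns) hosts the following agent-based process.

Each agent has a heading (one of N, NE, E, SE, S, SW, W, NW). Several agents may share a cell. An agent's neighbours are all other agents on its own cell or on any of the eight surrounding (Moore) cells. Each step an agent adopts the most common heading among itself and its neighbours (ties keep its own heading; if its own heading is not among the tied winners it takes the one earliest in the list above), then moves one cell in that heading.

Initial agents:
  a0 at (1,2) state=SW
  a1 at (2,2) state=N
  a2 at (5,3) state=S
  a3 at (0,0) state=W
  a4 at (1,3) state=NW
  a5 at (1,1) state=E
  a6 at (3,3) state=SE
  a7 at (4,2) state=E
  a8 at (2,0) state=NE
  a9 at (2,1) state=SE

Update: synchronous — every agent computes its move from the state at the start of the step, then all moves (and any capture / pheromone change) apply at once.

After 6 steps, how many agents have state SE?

9

t=1: a0@(2,1):SW a1@(3,3):SE a2@(0,3):S a3@(0,3):W a4@(0,2):NW a5@(1,2):E a6@(4,0):SE a7@(4,3):E a8@(3,1):SE a9@(3,2):SE
t=2: a0@(3,2):SE a1@(4,0):SE a2@(1,3):S a3@(0,2):W a4@(5,1):NW a5@(1,3):E a6@(5,1):SE a7@(5,0):SE a8@(4,2):SE a9@(4,3):SE
t=3: a0@(4,3):SE a1@(5,1):SE a2@(2,3):S a3@(0,1):W a4@(0,2):SE a5@(1,0):E a6@(0,2):SE a7@(0,1):SE a8@(5,3):SE a9@(5,0):SE
t=4: a0@(5,0):SE a1@(0,2):SE a2@(3,3):S a3@(1,2):SE a4@(1,3):SE a5@(1,1):E a6@(1,3):SE a7@(1,2):SE a8@(0,0):SE a9@(0,1):SE
t=5: a0@(0,1):SE a1@(1,3):SE a2@(4,3):S a3@(2,3):SE a4@(2,0):SE a5@(2,2):SE a6@(2,0):SE a7@(2,3):SE a8@(1,1):SE a9@(1,2):SE
t=6: a0@(1,2):SE a1@(2,0):SE a2@(5,3):S a3@(3,0):SE a4@(3,1):SE a5@(3,3):SE a6@(3,1):SE a7@(3,0):SE a8@(2,2):SE a9@(2,3):SE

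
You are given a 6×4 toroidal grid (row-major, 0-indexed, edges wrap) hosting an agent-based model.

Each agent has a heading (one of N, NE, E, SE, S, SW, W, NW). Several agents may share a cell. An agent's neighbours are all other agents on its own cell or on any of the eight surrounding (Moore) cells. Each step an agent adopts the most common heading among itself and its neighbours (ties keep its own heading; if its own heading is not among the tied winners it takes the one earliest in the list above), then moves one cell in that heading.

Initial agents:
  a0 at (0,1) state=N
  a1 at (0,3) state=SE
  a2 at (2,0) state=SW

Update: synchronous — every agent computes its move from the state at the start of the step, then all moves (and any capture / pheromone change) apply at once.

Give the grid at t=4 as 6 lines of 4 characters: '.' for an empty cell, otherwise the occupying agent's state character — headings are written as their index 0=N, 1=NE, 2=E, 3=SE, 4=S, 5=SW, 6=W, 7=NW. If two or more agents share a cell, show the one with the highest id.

t=1: a0@(5,1):N a1@(1,0):SE a2@(3,3):SW
t=2: a0@(4,1):N a1@(2,1):SE a2@(4,2):SW
t=3: a0@(3,1):N a1@(3,2):SE a2@(5,1):SW
t=4: a0@(2,1):N a1@(4,3):SE a2@(0,0):SW

5...
....
.0..
....
...3
....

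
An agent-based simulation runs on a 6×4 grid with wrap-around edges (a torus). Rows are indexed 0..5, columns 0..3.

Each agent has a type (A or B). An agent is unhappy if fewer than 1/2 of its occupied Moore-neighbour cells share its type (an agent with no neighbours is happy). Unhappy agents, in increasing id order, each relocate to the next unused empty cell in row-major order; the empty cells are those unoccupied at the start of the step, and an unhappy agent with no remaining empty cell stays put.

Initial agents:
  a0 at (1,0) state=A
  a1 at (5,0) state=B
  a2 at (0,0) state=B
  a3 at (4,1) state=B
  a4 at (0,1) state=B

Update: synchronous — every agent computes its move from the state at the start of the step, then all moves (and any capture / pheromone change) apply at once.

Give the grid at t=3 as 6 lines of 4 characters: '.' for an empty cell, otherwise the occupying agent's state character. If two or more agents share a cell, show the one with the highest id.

BBA.
....
....
....
.B..
B...

t=1: a0@(0,2):A a1@(5,0):B a2@(0,0):B a3@(4,1):B a4@(0,1):B
t=2: a0@(0,3):A a1@(5,0):B a2@(0,0):B a3@(4,1):B a4@(0,1):B
t=3: a0@(0,2):A a1@(5,0):B a2@(0,0):B a3@(4,1):B a4@(0,1):B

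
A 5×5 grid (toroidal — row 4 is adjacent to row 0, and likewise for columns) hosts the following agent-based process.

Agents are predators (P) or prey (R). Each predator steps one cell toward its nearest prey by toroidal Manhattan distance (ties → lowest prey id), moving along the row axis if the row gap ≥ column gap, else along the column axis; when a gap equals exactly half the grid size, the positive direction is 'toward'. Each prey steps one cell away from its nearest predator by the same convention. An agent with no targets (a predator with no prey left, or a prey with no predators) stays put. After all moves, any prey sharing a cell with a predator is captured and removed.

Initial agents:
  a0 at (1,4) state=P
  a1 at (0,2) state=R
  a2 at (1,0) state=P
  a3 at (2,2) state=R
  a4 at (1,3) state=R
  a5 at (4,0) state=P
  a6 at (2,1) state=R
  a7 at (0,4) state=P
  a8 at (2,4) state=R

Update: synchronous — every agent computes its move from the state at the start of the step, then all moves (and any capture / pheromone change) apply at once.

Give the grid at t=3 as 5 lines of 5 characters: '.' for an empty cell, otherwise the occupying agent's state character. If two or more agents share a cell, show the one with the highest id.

.....
RPP..
.....
.R..R
.....

t=1: a0@(1,3):P a1@(0,1):R a2@(1,4):P a3@(2,1):R a4@(1,2):R a5@(4,1):P a6@(3,1):R a7@(0,3):P a8@(3,4):R
t=2: a0@(1,2):P a1@(1,1):R a2@(1,3):P a3@(1,1):R a4@(1,1):R a5@(0,1):P a6@(2,1):R a7@(0,2):P a8@(4,4):R
t=3: a0@(1,1):P a1@(1,0):R a2@(1,2):P a3@(1,0):R a4@(1,0):R a5@(1,1):P a6@(3,1):R a7@(1,2):P a8@(3,4):R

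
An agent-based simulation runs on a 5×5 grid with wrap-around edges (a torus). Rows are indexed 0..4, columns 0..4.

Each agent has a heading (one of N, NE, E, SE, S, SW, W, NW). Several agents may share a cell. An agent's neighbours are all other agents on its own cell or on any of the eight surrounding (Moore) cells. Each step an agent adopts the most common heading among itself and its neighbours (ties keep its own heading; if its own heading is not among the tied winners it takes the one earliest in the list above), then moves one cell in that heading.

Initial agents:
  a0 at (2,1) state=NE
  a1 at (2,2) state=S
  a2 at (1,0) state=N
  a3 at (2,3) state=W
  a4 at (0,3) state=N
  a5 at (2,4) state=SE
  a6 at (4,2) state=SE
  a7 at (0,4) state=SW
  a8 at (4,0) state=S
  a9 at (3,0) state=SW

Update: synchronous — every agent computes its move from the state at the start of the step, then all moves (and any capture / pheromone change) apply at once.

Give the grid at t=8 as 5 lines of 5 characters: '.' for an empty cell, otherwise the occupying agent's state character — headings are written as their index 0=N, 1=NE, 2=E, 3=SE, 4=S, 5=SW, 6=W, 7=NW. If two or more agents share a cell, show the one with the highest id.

.....
.....
0..00
0.000
...0.

t=1: a0@(1,2):NE a1@(3,2):S a2@(0,0):N a3@(2,2):W a4@(4,3):N a5@(3,0):SE a6@(0,3):SE a7@(4,4):N a8@(0,4):SW a9@(4,4):SW
t=2: a0@(0,3):NE a1@(4,2):S a2@(4,0):N a3@(2,1):W a4@(3,3):N a5@(4,1):SE a6@(4,3):N a7@(3,4):N a8@(4,4):N a9@(3,4):N
t=3: a0@(4,3):N a1@(3,2):N a2@(3,0):N a3@(2,0):W a4@(2,3):N a5@(0,2):SE a6@(3,3):N a7@(2,4):N a8@(3,4):N a9@(2,4):N
t=4: a0@(3,3):N a1@(2,2):N a2@(2,0):N a3@(1,0):N a4@(1,3):N a5@(1,3):SE a6@(2,3):N a7@(1,4):N a8@(2,4):N a9@(1,4):N
t=5: a0@(2,3):N a1@(1,2):N a2@(1,0):N a3@(0,0):N a4@(0,3):N a5@(0,3):N a6@(1,3):N a7@(0,4):N a8@(1,4):N a9@(0,4):N
t=6: a0@(1,3):N a1@(0,2):N a2@(0,0):N a3@(4,0):N a4@(4,3):N a5@(4,3):N a6@(0,3):N a7@(4,4):N a8@(0,4):N a9@(4,4):N
t=7: a0@(0,3):N a1@(4,2):N a2@(4,0):N a3@(3,0):N a4@(3,3):N a5@(3,3):N a6@(4,3):N a7@(3,4):N a8@(4,4):N a9@(3,4):N
t=8: a0@(4,3):N a1@(3,2):N a2@(3,0):N a3@(2,0):N a4@(2,3):N a5@(2,3):N a6@(3,3):N a7@(2,4):N a8@(3,4):N a9@(2,4):N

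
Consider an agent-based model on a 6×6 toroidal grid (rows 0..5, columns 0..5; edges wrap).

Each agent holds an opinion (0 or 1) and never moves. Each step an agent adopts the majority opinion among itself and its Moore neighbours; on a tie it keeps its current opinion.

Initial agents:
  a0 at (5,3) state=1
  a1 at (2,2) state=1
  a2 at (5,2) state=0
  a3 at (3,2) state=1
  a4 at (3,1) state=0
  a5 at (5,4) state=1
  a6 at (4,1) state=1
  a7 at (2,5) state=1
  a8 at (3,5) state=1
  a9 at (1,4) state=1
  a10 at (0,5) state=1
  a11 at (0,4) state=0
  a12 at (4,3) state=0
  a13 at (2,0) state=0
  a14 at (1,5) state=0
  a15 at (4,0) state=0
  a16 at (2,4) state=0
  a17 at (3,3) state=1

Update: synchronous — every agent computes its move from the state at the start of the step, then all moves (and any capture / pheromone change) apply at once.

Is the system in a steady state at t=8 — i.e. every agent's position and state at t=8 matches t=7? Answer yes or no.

yes

t=1: a0@(5,3):0 a1@(2,2):1 a2@(5,2):0 a3@(3,2):1 a4@(3,1):0 a5@(5,4):1 a6@(4,1):0 a7@(2,5):1 a8@(3,5):0 a9@(1,4):1 a10@(0,5):1 a11@(0,4):1 a12@(4,3):1 a13@(2,0):0 a14@(1,5):0 a15@(4,0):0 a16@(2,4):1 a17@(3,3):1
t=2: a0@(5,3):1 a1@(2,2):1 a2@(5,2):0 a3@(3,2):1 a4@(3,1):0 a5@(5,4):1 a6@(4,1):0 a7@(2,5):1 a8@(3,5):0 a9@(1,4):1 a10@(0,5):1 a11@(0,4):1 a12@(4,3):1 a13@(2,0):0 a14@(1,5):1 a15@(4,0):0 a16@(2,4):1 a17@(3,3):1
t=3: (unchanged — steady state)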